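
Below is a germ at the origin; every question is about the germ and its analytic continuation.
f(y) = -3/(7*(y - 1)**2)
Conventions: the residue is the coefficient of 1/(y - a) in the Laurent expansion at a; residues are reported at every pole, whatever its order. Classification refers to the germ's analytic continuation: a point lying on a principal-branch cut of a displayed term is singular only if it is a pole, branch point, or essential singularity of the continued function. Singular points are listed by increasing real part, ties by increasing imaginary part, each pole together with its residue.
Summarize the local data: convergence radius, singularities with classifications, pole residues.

Radius of convergence at 0: 1.
At 1: a pole of order 2; residue 0.

Denominator factor (y - 1)^2: pole of order 2 at 1, modulus 1.
The radius of convergence is the smallest modulus among the singular points: 1.
At the order-2 pole 1 set g(y) = (y - (1))^2*f(y) = -3/7.
Order-2 pole: residue = g'(a); g'(1) = 0, so the residue is 0.


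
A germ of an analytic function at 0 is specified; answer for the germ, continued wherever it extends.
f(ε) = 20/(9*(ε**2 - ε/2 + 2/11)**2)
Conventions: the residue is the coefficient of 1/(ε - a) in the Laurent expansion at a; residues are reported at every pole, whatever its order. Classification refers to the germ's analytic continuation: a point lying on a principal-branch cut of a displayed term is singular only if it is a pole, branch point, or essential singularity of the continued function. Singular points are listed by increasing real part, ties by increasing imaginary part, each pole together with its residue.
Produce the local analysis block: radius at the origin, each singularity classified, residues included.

Denominator factor (ε**2 - ε/2 + 2/11)^2: discriminant -21/44, complex-conjugate roots (1/4) + ((1/44)*sqrt(231))*i and (1/4) - ((1/44)*sqrt(231))*i; poles of order 2, moduli (1/11)*sqrt(22) and (1/11)*sqrt(22).
The radius of convergence is the smallest modulus among the singular points: (1/11)*sqrt(22).
The factor ε**2 - ε/2 + 2/11 splits as (ε - a)(ε - a') with a = (1/4) - ((1/44)*sqrt(231))*i, a' = (1/4) + ((1/44)*sqrt(231))*i. At the order-2 pole a set g(ε) = (ε - a)^2*f(ε) = [20/9] / (ε - a')^2.
Order-2 pole: residue = g'(a); g'((1/4) - ((1/44)*sqrt(231))*i) = ((3520/3969)*sqrt(231))*i, so the residue is ((3520/3969)*sqrt(231))*i.
The factor ε**2 - ε/2 + 2/11 splits as (ε - a)(ε - a') with a = (1/4) + ((1/44)*sqrt(231))*i, a' = (1/4) - ((1/44)*sqrt(231))*i. At the order-2 pole a set g(ε) = (ε - a)^2*f(ε) = [20/9] / (ε - a')^2.
Order-2 pole: residue = g'(a); g'((1/4) + ((1/44)*sqrt(231))*i) = -((3520/3969)*sqrt(231))*i, so the residue is -((3520/3969)*sqrt(231))*i.
List the singular points by increasing real part (a conjugate pair: the negative imaginary part first).

Radius of convergence at 0: (1/11)*sqrt(22).
At (1/4) - ((1/44)*sqrt(231))*i: a pole of order 2; residue ((3520/3969)*sqrt(231))*i.
At (1/4) + ((1/44)*sqrt(231))*i: a pole of order 2; residue -((3520/3969)*sqrt(231))*i.


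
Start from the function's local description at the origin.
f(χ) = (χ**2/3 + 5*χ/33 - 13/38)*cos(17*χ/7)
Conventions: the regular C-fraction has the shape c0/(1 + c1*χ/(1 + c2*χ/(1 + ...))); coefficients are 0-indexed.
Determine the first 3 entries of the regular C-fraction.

Taylor coefficients (expand at 0): a_0 = -13/38, a_1 = 5/33, a_2 = 14995/11172.
c0 = a_0 = -13/38. Peel one level at a time: if S = 1 + c*χ/S' with S'(0) = 1, then c is the χ-coefficient of S and S' = c*χ/(S - 1).
S_1 = c0/f = 1 + (190/429)*χ + (74299205/18036018)*χ^2 + ...; c1 = 190/429.
S_2 = c1*χ/(S_1 - 1) = 1 + (-14859841/1597596)*χ + ...; c2 = -14859841/1597596.

The regular C-fraction coefficients are [-13/38, 190/429, -14859841/1597596].


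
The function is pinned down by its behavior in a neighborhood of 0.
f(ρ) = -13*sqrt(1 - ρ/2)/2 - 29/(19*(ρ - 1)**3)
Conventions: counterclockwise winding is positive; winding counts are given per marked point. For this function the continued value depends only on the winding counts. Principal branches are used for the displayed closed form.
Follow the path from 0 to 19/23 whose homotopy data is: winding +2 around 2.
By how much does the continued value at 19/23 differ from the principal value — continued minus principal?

The rational part is single-valued and drops out of the difference; each branch term changes only by its own monodromy.
(-13/2)*sqrt(1 - ρ/(2)): winding +2 is even, the square root returns to the same sheet, contribution 0.
Summing the contributions at ρ = 19/23 gives 0.

Continued minus principal equals 0.


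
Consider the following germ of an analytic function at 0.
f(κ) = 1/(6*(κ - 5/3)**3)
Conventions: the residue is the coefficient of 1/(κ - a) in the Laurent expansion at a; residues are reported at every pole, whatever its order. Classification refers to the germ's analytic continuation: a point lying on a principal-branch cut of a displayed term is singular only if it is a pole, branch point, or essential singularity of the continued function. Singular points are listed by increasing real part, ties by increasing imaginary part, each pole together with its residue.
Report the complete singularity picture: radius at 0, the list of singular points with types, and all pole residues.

Denominator factor (κ - 5/3)^3: pole of order 3 at 5/3, modulus 5/3.
The radius of convergence is the smallest modulus among the singular points: 5/3.
At the order-3 pole 5/3 set g(κ) = (κ - (5/3))^3*f(κ) = 1/6.
Order-3 pole: residue = g''(a)/2; g''(5/3) = 0, so the residue is 0.

Radius of convergence at 0: 5/3.
At 5/3: a pole of order 3; residue 0.


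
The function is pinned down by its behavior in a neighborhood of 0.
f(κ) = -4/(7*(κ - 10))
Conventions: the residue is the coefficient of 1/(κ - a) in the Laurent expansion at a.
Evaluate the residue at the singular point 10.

The residue is -4/7.

At the order-1 pole 10 set g(κ) = (κ - (10))*f(κ) = -4/7.
Simple pole: residue = g(a) at a = 10, which is -4/7.


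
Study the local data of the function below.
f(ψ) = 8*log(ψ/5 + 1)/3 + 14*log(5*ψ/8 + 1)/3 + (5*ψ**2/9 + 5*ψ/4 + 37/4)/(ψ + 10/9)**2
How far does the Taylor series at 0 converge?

Denominator factor (ψ + 10/9)^2: pole of order 2 at -10/9, modulus 10/9.
Branch term (8/3)*log(1 - ψ/(-5)): its argument vanishes at ψ = -5, a logarithmic branch point, modulus 5.
Branch term (14/3)*log(1 - ψ/(-8/5)): its argument vanishes at ψ = -8/5, a logarithmic branch point, modulus 8/5.
The radius of convergence is the smallest modulus among the singular points: 10/9.

The radius of convergence is 10/9.


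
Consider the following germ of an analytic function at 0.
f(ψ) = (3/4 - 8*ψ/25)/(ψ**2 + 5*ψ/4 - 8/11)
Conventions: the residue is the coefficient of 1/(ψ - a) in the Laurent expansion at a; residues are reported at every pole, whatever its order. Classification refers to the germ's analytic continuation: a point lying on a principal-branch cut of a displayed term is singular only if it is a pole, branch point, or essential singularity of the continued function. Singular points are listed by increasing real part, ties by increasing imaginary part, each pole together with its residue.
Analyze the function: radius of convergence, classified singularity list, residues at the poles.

Radius of convergence at 0: -5/8 + (1/88)*sqrt(8657).
At -5/8 - (1/88)*sqrt(8657): a pole of order 1; residue -4/25 - (19/3935)*sqrt(8657).
At -5/8 + (1/88)*sqrt(8657): a pole of order 1; residue -4/25 + (19/3935)*sqrt(8657).

Denominator factor (ψ**2 + 5*ψ/4 - 8/11): discriminant 787/176, real irrational roots -5/8 + (1/88)*sqrt(8657) and -5/8 - (1/88)*sqrt(8657); poles of order 1, moduli -5/8 + (1/88)*sqrt(8657) and 5/8 + (1/88)*sqrt(8657).
The radius of convergence is the smallest modulus among the singular points: -5/8 + (1/88)*sqrt(8657).
The factor ψ**2 + 5*ψ/4 - 8/11 splits as (ψ - a)(ψ - a') with a = -5/8 - (1/88)*sqrt(8657), a' = -5/8 + (1/88)*sqrt(8657). At the order-1 pole a set g(ψ) = (ψ - a)*f(ψ) = [3/4 - 8*ψ/25] / (ψ - a').
Simple pole: residue = g(a) at a = -5/8 - (1/88)*sqrt(8657), which is -4/25 - (19/3935)*sqrt(8657).
The factor ψ**2 + 5*ψ/4 - 8/11 splits as (ψ - a)(ψ - a') with a = -5/8 + (1/88)*sqrt(8657), a' = -5/8 - (1/88)*sqrt(8657). At the order-1 pole a set g(ψ) = (ψ - a)*f(ψ) = [3/4 - 8*ψ/25] / (ψ - a').
Simple pole: residue = g(a) at a = -5/8 + (1/88)*sqrt(8657), which is -4/25 + (19/3935)*sqrt(8657).
List the singular points by increasing real part (a conjugate pair: the negative imaginary part first).


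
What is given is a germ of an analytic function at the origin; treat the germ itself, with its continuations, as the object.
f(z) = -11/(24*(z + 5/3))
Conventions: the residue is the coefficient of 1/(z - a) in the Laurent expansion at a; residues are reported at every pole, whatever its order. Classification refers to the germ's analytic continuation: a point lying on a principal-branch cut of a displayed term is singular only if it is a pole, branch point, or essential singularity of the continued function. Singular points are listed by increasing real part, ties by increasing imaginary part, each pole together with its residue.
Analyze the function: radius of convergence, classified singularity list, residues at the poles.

Radius of convergence at 0: 5/3.
At -5/3: a pole of order 1; residue -11/24.

Denominator factor (z + 5/3): pole of order 1 at -5/3, modulus 5/3.
The radius of convergence is the smallest modulus among the singular points: 5/3.
At the order-1 pole -5/3 set g(z) = (z - (-5/3))*f(z) = -11/24.
Simple pole: residue = g(a) at a = -5/3, which is -11/24.


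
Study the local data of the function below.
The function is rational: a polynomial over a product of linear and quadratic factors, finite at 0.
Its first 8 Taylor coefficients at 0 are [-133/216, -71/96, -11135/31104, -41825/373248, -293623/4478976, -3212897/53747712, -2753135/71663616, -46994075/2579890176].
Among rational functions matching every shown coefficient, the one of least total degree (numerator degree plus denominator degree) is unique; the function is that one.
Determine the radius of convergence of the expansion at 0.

The radius of convergence is 12/7.

No rational of total degree below 4 reproduces all 8 coefficients; solving the [1/3] Pade equations on them gives f(ρ) = (15*ρ/7 + 19/4)/((ρ - 12/7)*(ρ**2 - 3*ρ/4 + 9/2)), whose expansion matches every shown term.
Denominator factor (ρ - 12/7): pole of order 1 at 12/7, modulus 12/7.
Denominator factor (ρ**2 - 3*ρ/4 + 9/2): discriminant -279/16, complex-conjugate roots (3/8) + ((3/8)*sqrt(31))*i and (3/8) - ((3/8)*sqrt(31))*i; poles of order 1, moduli (3/2)*sqrt(2) and (3/2)*sqrt(2).
The radius of convergence is the smallest modulus among the singular points: 12/7.


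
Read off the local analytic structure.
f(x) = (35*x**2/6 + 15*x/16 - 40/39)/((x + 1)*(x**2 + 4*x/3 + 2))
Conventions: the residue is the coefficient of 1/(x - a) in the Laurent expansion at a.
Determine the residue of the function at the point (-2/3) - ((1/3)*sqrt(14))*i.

The residue is (2191/1248) - ((3749/4368)*sqrt(14))*i.

The factor x**2 + 4*x/3 + 2 splits as (x - a)(x - a') with a = (-2/3) - ((1/3)*sqrt(14))*i, a' = (-2/3) + ((1/3)*sqrt(14))*i. At the order-1 pole a set g(x) = (x - a)*f(x) = [(35*x**2/6 + 15*x/16 - 40/39)/(x + 1)] / (x - a').
Simple pole: residue = g(a) at a = (-2/3) - ((1/3)*sqrt(14))*i, which is (2191/1248) - ((3749/4368)*sqrt(14))*i.


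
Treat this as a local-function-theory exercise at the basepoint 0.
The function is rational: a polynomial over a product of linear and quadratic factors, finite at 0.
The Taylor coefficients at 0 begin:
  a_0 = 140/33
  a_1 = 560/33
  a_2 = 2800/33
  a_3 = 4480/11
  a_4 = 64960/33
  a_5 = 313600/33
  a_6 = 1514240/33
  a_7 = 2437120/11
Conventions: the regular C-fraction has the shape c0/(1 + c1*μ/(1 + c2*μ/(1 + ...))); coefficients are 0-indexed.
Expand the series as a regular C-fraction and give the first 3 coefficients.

Taylor coefficients (read off): a_0 = 140/33, a_1 = 560/33, a_2 = 2800/33.
c0 = a_0 = 140/33. Peel one level at a time: if S = 1 + c*μ/S' with S'(0) = 1, then c is the μ-coefficient of S and S' = c*μ/(S - 1).
S_1 = c0/f = 1 + (-4)*μ + (-4)*μ^2 + ...; c1 = -4.
S_2 = c1*μ/(S_1 - 1) = 1 + (-1)*μ + ...; c2 = -1.

The regular C-fraction coefficients are [140/33, -4, -1].


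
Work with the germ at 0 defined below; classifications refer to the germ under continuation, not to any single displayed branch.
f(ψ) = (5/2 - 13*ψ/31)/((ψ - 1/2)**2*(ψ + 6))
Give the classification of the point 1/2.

The denominator factor ψ - 1/2 vanishes at 1/2 and appears to the power 2; the numerator there equals 71/31, nonzero, and no other factor vanishes.
Hence a pole whose order is the multiplicity, 2.

The point is a pole of order 2.


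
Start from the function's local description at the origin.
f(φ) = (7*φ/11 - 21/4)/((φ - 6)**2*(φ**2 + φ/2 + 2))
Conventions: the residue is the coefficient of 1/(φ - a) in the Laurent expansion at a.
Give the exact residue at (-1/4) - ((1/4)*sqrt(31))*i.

The residue is (-3871/295856) - ((76111/9171536)*sqrt(31))*i.

The factor φ**2 + φ/2 + 2 splits as (φ - a)(φ - a') with a = (-1/4) - ((1/4)*sqrt(31))*i, a' = (-1/4) + ((1/4)*sqrt(31))*i. At the order-1 pole a set g(φ) = (φ - a)*f(φ) = [(7*φ/11 - 21/4)/(φ - 6)**2] / (φ - a').
Simple pole: residue = g(a) at a = (-1/4) - ((1/4)*sqrt(31))*i, which is (-3871/295856) - ((76111/9171536)*sqrt(31))*i.


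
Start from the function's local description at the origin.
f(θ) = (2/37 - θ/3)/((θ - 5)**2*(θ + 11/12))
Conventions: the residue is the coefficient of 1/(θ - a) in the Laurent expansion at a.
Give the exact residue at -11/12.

At the order-1 pole -11/12 set g(θ) = (θ - (-11/12))*f(θ) = (2/37 - θ/3)/(θ - 5)**2.
Simple pole: residue = g(a) at a = -11/12, which is 1916/186517.

The residue is 1916/186517.


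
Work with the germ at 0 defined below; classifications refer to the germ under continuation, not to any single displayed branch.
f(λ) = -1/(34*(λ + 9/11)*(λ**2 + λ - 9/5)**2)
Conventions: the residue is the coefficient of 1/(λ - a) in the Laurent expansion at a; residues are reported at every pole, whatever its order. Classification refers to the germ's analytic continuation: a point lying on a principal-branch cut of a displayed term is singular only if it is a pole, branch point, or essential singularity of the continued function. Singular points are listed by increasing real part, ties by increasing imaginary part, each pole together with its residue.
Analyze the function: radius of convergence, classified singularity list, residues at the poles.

Radius of convergence at 0: 9/11.
At -1/2 - (1/10)*sqrt(205): a pole of order 2; residue 366025/94522788 + (14089075/158892806628)*sqrt(205).
At -9/11: a pole of order 1; residue -366025/47261394.
At -1/2 + (1/10)*sqrt(205): a pole of order 2; residue 366025/94522788 - (14089075/158892806628)*sqrt(205).

Denominator factor (λ**2 + λ - 9/5)^2: discriminant 41/5, real irrational roots -1/2 + (1/10)*sqrt(205) and -1/2 - (1/10)*sqrt(205); poles of order 2, moduli -1/2 + (1/10)*sqrt(205) and 1/2 + (1/10)*sqrt(205).
Denominator factor (λ + 9/11): pole of order 1 at -9/11, modulus 9/11.
The radius of convergence is the smallest modulus among the singular points: 9/11.
The factor λ**2 + λ - 9/5 splits as (λ - a)(λ - a') with a = -1/2 - (1/10)*sqrt(205), a' = -1/2 + (1/10)*sqrt(205). At the order-2 pole a set g(λ) = (λ - a)^2*f(λ) = [-1/(34*(λ + 9/11))] / (λ - a')^2.
Order-2 pole: residue = g'(a); g'(-1/2 - (1/10)*sqrt(205)) = 366025/94522788 + (14089075/158892806628)*sqrt(205), so the residue is 366025/94522788 + (14089075/158892806628)*sqrt(205).
At the order-1 pole -9/11 set g(λ) = (λ - (-9/11))*f(λ) = -1/(34*(λ**2 + λ - 9/5)**2).
Simple pole: residue = g(a) at a = -9/11, which is -366025/47261394.
The factor λ**2 + λ - 9/5 splits as (λ - a)(λ - a') with a = -1/2 + (1/10)*sqrt(205), a' = -1/2 - (1/10)*sqrt(205). At the order-2 pole a set g(λ) = (λ - a)^2*f(λ) = [-1/(34*(λ + 9/11))] / (λ - a')^2.
Order-2 pole: residue = g'(a); g'(-1/2 + (1/10)*sqrt(205)) = 366025/94522788 - (14089075/158892806628)*sqrt(205), so the residue is 366025/94522788 - (14089075/158892806628)*sqrt(205).
List the singular points by increasing real part (a conjugate pair: the negative imaginary part first).


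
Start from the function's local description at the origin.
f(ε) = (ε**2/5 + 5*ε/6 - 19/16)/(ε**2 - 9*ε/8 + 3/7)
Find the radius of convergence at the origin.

Denominator factor (ε**2 - 9*ε/8 + 3/7): discriminant -201/448, complex-conjugate roots (9/16) + ((1/112)*sqrt(1407))*i and (9/16) - ((1/112)*sqrt(1407))*i; poles of order 1, moduli (1/7)*sqrt(21) and (1/7)*sqrt(21).
The radius of convergence is the smallest modulus among the singular points: (1/7)*sqrt(21).

The radius of convergence is (1/7)*sqrt(21).


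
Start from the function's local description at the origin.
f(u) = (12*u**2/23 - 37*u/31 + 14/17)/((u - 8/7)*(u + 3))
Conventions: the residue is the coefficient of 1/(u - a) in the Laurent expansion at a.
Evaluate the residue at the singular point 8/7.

The residue is 83702/2460563.

At the order-1 pole 8/7 set g(u) = (u - (8/7))*f(u) = (12*u**2/23 - 37*u/31 + 14/17)/(u + 3).
Simple pole: residue = g(a) at a = 8/7, which is 83702/2460563.


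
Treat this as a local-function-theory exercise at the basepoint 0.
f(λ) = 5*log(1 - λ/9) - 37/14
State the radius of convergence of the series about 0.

Branch term (5)*log(1 - λ/(9)): its argument vanishes at λ = 9, a logarithmic branch point, modulus 9.
The radius of convergence is the smallest modulus among the singular points: 9.

The radius of convergence is 9.


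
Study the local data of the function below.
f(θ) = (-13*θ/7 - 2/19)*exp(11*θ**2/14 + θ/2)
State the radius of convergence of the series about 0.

The factor exp(11*θ**2/14 + θ/2) is entire and contributes no finite singular point.
The polynomial part has no poles.
No finite singular points: the Taylor series at 0 converges everywhere.

The radius of convergence is infinite.


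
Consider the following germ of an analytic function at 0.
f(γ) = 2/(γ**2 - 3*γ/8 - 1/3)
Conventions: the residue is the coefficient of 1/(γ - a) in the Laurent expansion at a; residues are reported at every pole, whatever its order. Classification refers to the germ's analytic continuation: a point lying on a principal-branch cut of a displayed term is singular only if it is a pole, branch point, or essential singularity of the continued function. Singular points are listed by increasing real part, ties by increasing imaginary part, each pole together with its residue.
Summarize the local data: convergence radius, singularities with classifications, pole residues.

Radius of convergence at 0: -3/16 + (1/48)*sqrt(849).
At 3/16 - (1/48)*sqrt(849): a pole of order 1; residue -(16/283)*sqrt(849).
At 3/16 + (1/48)*sqrt(849): a pole of order 1; residue (16/283)*sqrt(849).

Denominator factor (γ**2 - 3*γ/8 - 1/3): discriminant 283/192, real irrational roots 3/16 + (1/48)*sqrt(849) and 3/16 - (1/48)*sqrt(849); poles of order 1, moduli 3/16 + (1/48)*sqrt(849) and -3/16 + (1/48)*sqrt(849).
The radius of convergence is the smallest modulus among the singular points: -3/16 + (1/48)*sqrt(849).
The factor γ**2 - 3*γ/8 - 1/3 splits as (γ - a)(γ - a') with a = 3/16 - (1/48)*sqrt(849), a' = 3/16 + (1/48)*sqrt(849). At the order-1 pole a set g(γ) = (γ - a)*f(γ) = [2] / (γ - a').
Simple pole: residue = g(a) at a = 3/16 - (1/48)*sqrt(849), which is -(16/283)*sqrt(849).
The factor γ**2 - 3*γ/8 - 1/3 splits as (γ - a)(γ - a') with a = 3/16 + (1/48)*sqrt(849), a' = 3/16 - (1/48)*sqrt(849). At the order-1 pole a set g(γ) = (γ - a)*f(γ) = [2] / (γ - a').
Simple pole: residue = g(a) at a = 3/16 + (1/48)*sqrt(849), which is (16/283)*sqrt(849).
List the singular points by increasing real part (a conjugate pair: the negative imaginary part first).


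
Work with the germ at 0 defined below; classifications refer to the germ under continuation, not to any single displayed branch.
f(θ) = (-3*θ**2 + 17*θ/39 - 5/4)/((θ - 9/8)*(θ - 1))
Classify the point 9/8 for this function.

The denominator factor θ - 9/8 vanishes at 9/8 and appears to the power 1; the numerator there equals -3791/832, nonzero, and no other factor vanishes.
Hence a pole whose order is the multiplicity, 1.

The point is a pole of order 1.


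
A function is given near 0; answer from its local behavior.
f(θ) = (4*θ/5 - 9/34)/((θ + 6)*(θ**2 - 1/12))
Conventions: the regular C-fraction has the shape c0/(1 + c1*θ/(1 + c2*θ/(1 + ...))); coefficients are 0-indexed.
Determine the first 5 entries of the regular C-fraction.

Taylor coefficients (expand at 0): a_0 = 9/17, a_1 = -287/170, a_2 = 6767/1020, a_3 = -124271/6120, a_4 = 2923631/36720.
c0 = a_0 = 9/17. Peel one level at a time: if S = 1 + c*θ/S' with S'(0) = 1, then c is the θ-coefficient of S and S' = c*θ/(S - 1).
S_1 = c0/f = 1 + (287/90)*θ + (-4784/2025)*θ^2 + ...; c1 = 287/90.
S_2 = c1*θ/(S_1 - 1) = 1 + (9568/12915)*θ + (281292/82369)*θ^2 + ...; c2 = 9568/12915.
S_3 = c2*θ/(S_2 - 1) = 1 + (-3164535/686504)*θ + (18739665/5721664)*θ^2 + ...; c3 = -3164535/686504.
S_4 = c3*θ/(S_3 - 1) = 1 + (119517419/168212616)*θ + ...; c4 = 119517419/168212616.

The regular C-fraction coefficients are [9/17, 287/90, 9568/12915, -3164535/686504, 119517419/168212616].


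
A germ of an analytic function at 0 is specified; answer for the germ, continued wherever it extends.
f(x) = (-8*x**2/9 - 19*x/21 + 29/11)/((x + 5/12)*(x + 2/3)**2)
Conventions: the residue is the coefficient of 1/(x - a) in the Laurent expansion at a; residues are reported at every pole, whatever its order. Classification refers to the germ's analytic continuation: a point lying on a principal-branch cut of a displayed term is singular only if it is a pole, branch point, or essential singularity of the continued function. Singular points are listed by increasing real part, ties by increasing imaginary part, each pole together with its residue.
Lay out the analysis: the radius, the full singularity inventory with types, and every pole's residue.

Denominator factor (x + 2/3)^2: pole of order 2 at -2/3, modulus 2/3.
Denominator factor (x + 5/12): pole of order 1 at -5/12, modulus 5/12.
The radius of convergence is the smallest modulus among the singular points: 5/12.
At the order-2 pole -2/3 set g(x) = (x - (-2/3))^2*f(x) = (-8*x**2/9 - 19*x/21 + 29/11)/(x + 5/12).
Order-2 pole: residue = g'(a); g'(-2/3) = -290852/6237, so the residue is -290852/6237.
At the order-1 pole -5/12 set g(x) = (x - (-5/12))*f(x) = (-8*x**2/9 - 19*x/21 + 29/11)/(x + 2/3)**2.
Simple pole: residue = g(a) at a = -5/12, which is 285308/6237.
List the singular points by increasing real part (a conjugate pair: the negative imaginary part first).

Radius of convergence at 0: 5/12.
At -2/3: a pole of order 2; residue -290852/6237.
At -5/12: a pole of order 1; residue 285308/6237.


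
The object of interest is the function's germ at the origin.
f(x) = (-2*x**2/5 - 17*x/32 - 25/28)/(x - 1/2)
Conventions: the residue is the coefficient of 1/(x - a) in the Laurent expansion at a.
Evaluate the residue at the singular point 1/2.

At the order-1 pole 1/2 set g(x) = (x - (1/2))*f(x) = -2*x**2/5 - 17*x/32 - 25/28.
Simple pole: residue = g(a) at a = 1/2, which is -2819/2240.

The residue is -2819/2240.


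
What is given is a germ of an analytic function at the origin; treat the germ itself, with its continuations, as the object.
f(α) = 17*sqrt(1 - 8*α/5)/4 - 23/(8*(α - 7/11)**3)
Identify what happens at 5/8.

The term (17/4)*sqrt(1 - α/(5/8)) has argument 1 - 5/8/(5/8) = 0 at 5/8: a square-root (algebraic, two-sheeted) branch point; the remaining terms are analytic or single-valued there.

The point is an algebraic (square-root) branch point.


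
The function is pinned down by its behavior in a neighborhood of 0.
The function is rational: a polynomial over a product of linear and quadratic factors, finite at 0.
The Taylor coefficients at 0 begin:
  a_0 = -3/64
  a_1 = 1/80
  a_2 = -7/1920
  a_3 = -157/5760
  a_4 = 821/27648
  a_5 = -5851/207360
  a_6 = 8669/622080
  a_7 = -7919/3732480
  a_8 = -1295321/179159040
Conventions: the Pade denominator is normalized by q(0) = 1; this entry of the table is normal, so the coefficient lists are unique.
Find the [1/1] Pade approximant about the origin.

Taylor coefficients needed (read off): a_0 = -3/64, a_1 = 1/80, a_2 = -7/1920.
Write the denominator as Q(j) = 1 + q1*j. Requiring Q*f - P = O(j^3) with deg P <= 1 kills the coefficients of j^2..j^2 in Q*f:
  j^2: a_2 + q1*a_1 = 0, i.e. -7/1920 + (1/80)*q1 = 0.
Solving this linear system: q1 = 7/24.
The numerator is Q*f truncated at degree 1: P0 = a_0 = -3/64; P1 = a_1 + q1*a_0 = -3/2560.

The Pade approximant has numerator coefficients [-3/64, -3/2560]; denominator coefficients [1, 7/24].


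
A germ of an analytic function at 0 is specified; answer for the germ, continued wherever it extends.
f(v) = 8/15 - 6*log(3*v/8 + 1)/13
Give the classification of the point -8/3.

The point is a logarithmic branch point.

The term (-6/13)*log(1 - v/(-8/3)) has argument 1 - -8/3/(-8/3) = 0 at -8/3: a logarithmic (infinitely-sheeted) branch point; the remaining terms are analytic or single-valued there.


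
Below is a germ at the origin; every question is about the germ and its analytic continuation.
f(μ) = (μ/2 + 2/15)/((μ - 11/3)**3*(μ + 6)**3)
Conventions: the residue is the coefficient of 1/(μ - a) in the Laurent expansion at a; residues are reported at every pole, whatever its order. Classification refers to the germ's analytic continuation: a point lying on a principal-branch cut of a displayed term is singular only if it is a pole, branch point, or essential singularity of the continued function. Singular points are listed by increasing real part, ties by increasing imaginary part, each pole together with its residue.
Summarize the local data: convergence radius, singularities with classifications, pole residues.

Radius of convergence at 0: 11/3.
At -6: a pole of order 3; residue 6561/205111490.
At 11/3: a pole of order 3; residue -6561/205111490.

Denominator factor (μ + 6)^3: pole of order 3 at -6, modulus 6.
Denominator factor (μ - 11/3)^3: pole of order 3 at 11/3, modulus 11/3.
The radius of convergence is the smallest modulus among the singular points: 11/3.
At the order-3 pole -6 set g(μ) = (μ - (-6))^3*f(μ) = (μ/2 + 2/15)/(μ - 11/3)**3.
Order-3 pole: residue = g''(a)/2; g''(-6) = 6561/102555745, so the residue is 6561/205111490.
At the order-3 pole 11/3 set g(μ) = (μ - (11/3))^3*f(μ) = (μ/2 + 2/15)/(μ + 6)**3.
Order-3 pole: residue = g''(a)/2; g''(11/3) = -6561/102555745, so the residue is -6561/205111490.
List the singular points by increasing real part (a conjugate pair: the negative imaginary part first).


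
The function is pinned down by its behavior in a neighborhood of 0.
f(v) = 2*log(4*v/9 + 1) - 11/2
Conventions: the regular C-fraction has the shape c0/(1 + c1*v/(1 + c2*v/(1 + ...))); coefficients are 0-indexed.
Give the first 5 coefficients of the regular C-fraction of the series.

Taylor coefficients (expand at 0): a_0 = -11/2, a_1 = 8/9, a_2 = -16/81, a_3 = 128/2187, a_4 = -128/6561.
c0 = a_0 = -11/2. Peel one level at a time: if S = 1 + c*v/S' with S'(0) = 1, then c is the v-coefficient of S and S' = c*v/(S - 1).
S_1 = c0/f = 1 + (16/99)*v + (-32/3267)*v^2 + ...; c1 = 16/99.
S_2 = c1*v/(S_1 - 1) = 1 + (2/33)*v + (-4/243)*v^2 + ...; c2 = 2/33.
S_3 = c2*v/(S_2 - 1) = 1 + (22/81)*v + (88/6561)*v^2 + ...; c3 = 22/81.
S_4 = c3*v/(S_3 - 1) = 1 + (-4/81)*v + ...; c4 = -4/81.

The regular C-fraction coefficients are [-11/2, 16/99, 2/33, 22/81, -4/81].


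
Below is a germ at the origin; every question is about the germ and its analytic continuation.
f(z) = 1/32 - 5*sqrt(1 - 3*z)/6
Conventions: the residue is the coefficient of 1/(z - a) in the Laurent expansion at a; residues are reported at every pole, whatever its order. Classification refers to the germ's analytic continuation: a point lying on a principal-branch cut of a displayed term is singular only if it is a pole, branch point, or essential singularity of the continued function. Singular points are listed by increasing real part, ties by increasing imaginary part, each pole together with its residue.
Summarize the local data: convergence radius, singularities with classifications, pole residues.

Radius of convergence at 0: 1/3.
At 1/3: an algebraic (square-root) branch point.

Branch term (-5/6)*sqrt(1 - z/(1/3)): its argument vanishes at z = 1/3, a square-root branch point, modulus 1/3.
The radius of convergence is the smallest modulus among the singular points: 1/3.


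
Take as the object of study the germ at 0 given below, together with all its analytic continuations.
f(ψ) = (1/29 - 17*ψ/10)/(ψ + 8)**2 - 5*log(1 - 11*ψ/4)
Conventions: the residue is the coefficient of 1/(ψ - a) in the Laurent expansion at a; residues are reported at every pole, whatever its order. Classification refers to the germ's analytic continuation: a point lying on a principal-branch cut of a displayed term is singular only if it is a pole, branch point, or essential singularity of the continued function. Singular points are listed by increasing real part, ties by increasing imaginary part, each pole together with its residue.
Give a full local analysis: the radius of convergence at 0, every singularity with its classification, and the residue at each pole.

Radius of convergence at 0: 4/11.
At -8: a pole of order 2; residue -17/10.
At 4/11: a logarithmic branch point.

Denominator factor (ψ + 8)^2: pole of order 2 at -8, modulus 8.
Branch term (-5)*log(1 - ψ/(4/11)): its argument vanishes at ψ = 4/11, a logarithmic branch point, modulus 4/11.
The radius of convergence is the smallest modulus among the singular points: 4/11.
The branch term is analytic at -8 and contributes nothing to the residue; only the rational part matters.
At the order-2 pole -8 set g(ψ) = (ψ - (-8))^2*(rational part) = 1/29 - 17*ψ/10.
Order-2 pole: residue = g'(a); g'(-8) = -17/10, so the residue is -17/10.
List the singular points by increasing real part (a conjugate pair: the negative imaginary part first).


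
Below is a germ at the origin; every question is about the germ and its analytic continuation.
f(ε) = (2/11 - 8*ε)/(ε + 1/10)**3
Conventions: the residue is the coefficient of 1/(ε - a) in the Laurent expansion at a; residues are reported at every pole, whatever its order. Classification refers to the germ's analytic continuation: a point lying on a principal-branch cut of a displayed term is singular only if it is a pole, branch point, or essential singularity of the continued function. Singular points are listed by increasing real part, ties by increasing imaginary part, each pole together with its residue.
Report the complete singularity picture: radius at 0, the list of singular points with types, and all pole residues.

Radius of convergence at 0: 1/10.
At -1/10: a pole of order 3; residue 0.

Denominator factor (ε + 1/10)^3: pole of order 3 at -1/10, modulus 1/10.
The radius of convergence is the smallest modulus among the singular points: 1/10.
At the order-3 pole -1/10 set g(ε) = (ε - (-1/10))^3*f(ε) = 2/11 - 8*ε.
Order-3 pole: residue = g''(a)/2; g''(-1/10) = 0, so the residue is 0.


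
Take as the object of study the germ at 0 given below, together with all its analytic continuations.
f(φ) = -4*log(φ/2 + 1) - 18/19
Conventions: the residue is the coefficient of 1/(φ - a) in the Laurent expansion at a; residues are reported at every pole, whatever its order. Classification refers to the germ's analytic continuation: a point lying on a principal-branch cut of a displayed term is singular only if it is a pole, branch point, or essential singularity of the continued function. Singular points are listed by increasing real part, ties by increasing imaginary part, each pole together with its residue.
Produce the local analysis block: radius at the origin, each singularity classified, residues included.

Branch term (-4)*log(1 - φ/(-2)): its argument vanishes at φ = -2, a logarithmic branch point, modulus 2.
The radius of convergence is the smallest modulus among the singular points: 2.

Radius of convergence at 0: 2.
At -2: a logarithmic branch point.


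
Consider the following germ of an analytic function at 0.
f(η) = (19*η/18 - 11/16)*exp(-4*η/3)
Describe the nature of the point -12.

The point is a regular point.

There is no denominator, hence no pole anywhere.
The factor exp(-4*η/3) is entire.
So the germ continues analytically to -12.


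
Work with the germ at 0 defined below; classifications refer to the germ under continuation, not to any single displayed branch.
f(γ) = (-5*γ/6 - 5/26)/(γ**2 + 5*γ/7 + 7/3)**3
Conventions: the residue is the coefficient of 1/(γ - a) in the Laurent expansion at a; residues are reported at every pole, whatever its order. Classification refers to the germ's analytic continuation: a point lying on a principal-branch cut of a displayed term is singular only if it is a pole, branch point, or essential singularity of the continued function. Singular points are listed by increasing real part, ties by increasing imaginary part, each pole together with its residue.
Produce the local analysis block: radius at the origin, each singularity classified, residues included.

Radius of convergence at 0: (1/3)*sqrt(21).
At (-5/14) - ((1/42)*sqrt(3891))*i: a pole of order 3; residue ((2485035/56727451898)*sqrt(3891))*i.
At (-5/14) + ((1/42)*sqrt(3891))*i: a pole of order 3; residue -((2485035/56727451898)*sqrt(3891))*i.

Denominator factor (γ**2 + 5*γ/7 + 7/3)^3: discriminant -1297/147, complex-conjugate roots (-5/14) + ((1/42)*sqrt(3891))*i and (-5/14) - ((1/42)*sqrt(3891))*i; poles of order 3, moduli (1/3)*sqrt(21) and (1/3)*sqrt(21).
The radius of convergence is the smallest modulus among the singular points: (1/3)*sqrt(21).
The factor γ**2 + 5*γ/7 + 7/3 splits as (γ - a)(γ - a') with a = (-5/14) - ((1/42)*sqrt(3891))*i, a' = (-5/14) + ((1/42)*sqrt(3891))*i. At the order-3 pole a set g(γ) = (γ - a)^3*f(γ) = [-5*γ/6 - 5/26] / (γ - a')^3.
Order-3 pole: residue = g''(a)/2; g''((-5/14) - ((1/42)*sqrt(3891))*i) = ((2485035/28363725949)*sqrt(3891))*i, so the residue is ((2485035/56727451898)*sqrt(3891))*i.
The factor γ**2 + 5*γ/7 + 7/3 splits as (γ - a)(γ - a') with a = (-5/14) + ((1/42)*sqrt(3891))*i, a' = (-5/14) - ((1/42)*sqrt(3891))*i. At the order-3 pole a set g(γ) = (γ - a)^3*f(γ) = [-5*γ/6 - 5/26] / (γ - a')^3.
Order-3 pole: residue = g''(a)/2; g''((-5/14) + ((1/42)*sqrt(3891))*i) = -((2485035/28363725949)*sqrt(3891))*i, so the residue is -((2485035/56727451898)*sqrt(3891))*i.
List the singular points by increasing real part (a conjugate pair: the negative imaginary part first).


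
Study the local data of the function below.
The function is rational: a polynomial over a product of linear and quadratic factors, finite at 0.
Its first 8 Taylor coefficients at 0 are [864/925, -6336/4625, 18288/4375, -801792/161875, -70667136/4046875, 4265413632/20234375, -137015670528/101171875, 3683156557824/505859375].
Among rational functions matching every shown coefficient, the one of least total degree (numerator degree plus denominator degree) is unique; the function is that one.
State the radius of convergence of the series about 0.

No rational of total degree below 6 reproduces all 8 coefficients; solving the [2/4] Pade equations on them gives f(σ) = (3*σ**2/35 + 4*σ/5 + 6/37)/(σ**2 - 4*σ/3 - 5/12)**2, whose expansion matches every shown term.
Denominator factor (σ**2 - 4*σ/3 - 5/12)^2: discriminant 31/9, real irrational roots 2/3 + (1/6)*sqrt(31) and 2/3 - (1/6)*sqrt(31); poles of order 2, moduli 2/3 + (1/6)*sqrt(31) and -2/3 + (1/6)*sqrt(31).
The radius of convergence is the smallest modulus among the singular points: -2/3 + (1/6)*sqrt(31).

The radius of convergence is -2/3 + (1/6)*sqrt(31).


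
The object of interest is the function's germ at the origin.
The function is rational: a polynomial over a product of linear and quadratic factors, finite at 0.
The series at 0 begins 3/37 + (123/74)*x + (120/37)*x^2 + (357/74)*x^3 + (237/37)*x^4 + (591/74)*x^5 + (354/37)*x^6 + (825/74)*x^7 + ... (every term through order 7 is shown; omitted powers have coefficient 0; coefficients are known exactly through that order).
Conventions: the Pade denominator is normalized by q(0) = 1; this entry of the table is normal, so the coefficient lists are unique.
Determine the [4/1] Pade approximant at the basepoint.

The Pade approximant has numerator coefficients [3/37, 4563/2923, 13689/11692, 4563/5846, 4563/11692]; denominator coefficients [1, -197/158].

Taylor coefficients needed (read off): a_0 = 3/37, a_1 = 123/74, a_2 = 120/37, a_3 = 357/74, a_4 = 237/37, a_5 = 591/74.
Write the denominator as Q(x) = 1 + q1*x. Requiring Q*f - P = O(x^6) with deg P <= 4 kills the coefficients of x^5..x^5 in Q*f:
  x^5: a_5 + q1*a_4 = 0, i.e. 591/74 + (237/37)*q1 = 0.
Solving this linear system: q1 = -197/158.
The numerator is Q*f truncated at degree 4: P0 = a_0 = 3/37; P1 = a_1 + q1*a_0 = 4563/2923; P2 = a_2 + q1*a_1 = 13689/11692; P3 = a_3 + q1*a_2 = 4563/5846; P4 = a_4 + q1*a_3 = 4563/11692.


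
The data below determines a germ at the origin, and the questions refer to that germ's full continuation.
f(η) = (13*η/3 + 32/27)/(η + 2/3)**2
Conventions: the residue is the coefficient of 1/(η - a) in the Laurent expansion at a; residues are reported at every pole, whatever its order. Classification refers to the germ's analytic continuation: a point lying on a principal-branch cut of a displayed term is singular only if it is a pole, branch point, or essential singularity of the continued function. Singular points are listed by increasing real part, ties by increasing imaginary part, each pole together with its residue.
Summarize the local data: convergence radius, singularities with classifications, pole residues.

Denominator factor (η + 2/3)^2: pole of order 2 at -2/3, modulus 2/3.
The radius of convergence is the smallest modulus among the singular points: 2/3.
At the order-2 pole -2/3 set g(η) = (η - (-2/3))^2*f(η) = 13*η/3 + 32/27.
Order-2 pole: residue = g'(a); g'(-2/3) = 13/3, so the residue is 13/3.

Radius of convergence at 0: 2/3.
At -2/3: a pole of order 2; residue 13/3.


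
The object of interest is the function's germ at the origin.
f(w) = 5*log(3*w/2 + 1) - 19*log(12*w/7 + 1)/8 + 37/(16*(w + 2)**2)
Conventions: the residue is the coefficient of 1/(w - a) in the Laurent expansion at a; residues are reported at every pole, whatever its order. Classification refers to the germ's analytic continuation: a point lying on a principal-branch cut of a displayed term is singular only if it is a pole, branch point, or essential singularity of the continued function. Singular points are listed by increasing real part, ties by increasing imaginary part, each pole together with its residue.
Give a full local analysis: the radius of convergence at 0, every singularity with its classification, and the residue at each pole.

Denominator factor (w + 2)^2: pole of order 2 at -2, modulus 2.
Branch term (5)*log(1 - w/(-2/3)): its argument vanishes at w = -2/3, a logarithmic branch point, modulus 2/3.
Branch term (-19/8)*log(1 - w/(-7/12)): its argument vanishes at w = -7/12, a logarithmic branch point, modulus 7/12.
The radius of convergence is the smallest modulus among the singular points: 7/12.
The branch terms are analytic at -2 and contribute nothing to the residue; only the rational part matters.
At the order-2 pole -2 set g(w) = (w - (-2))^2*(rational part) = 37/16.
Order-2 pole: residue = g'(a); g'(-2) = 0, so the residue is 0.
List the singular points by increasing real part (a conjugate pair: the negative imaginary part first).

Radius of convergence at 0: 7/12.
At -2: a pole of order 2; residue 0.
At -2/3: a logarithmic branch point.
At -7/12: a logarithmic branch point.


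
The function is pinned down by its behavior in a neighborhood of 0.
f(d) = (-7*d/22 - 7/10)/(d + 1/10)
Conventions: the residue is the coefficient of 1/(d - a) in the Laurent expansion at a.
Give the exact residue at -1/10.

The residue is -147/220.

At the order-1 pole -1/10 set g(d) = (d - (-1/10))*f(d) = -7*d/22 - 7/10.
Simple pole: residue = g(a) at a = -1/10, which is -147/220.
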